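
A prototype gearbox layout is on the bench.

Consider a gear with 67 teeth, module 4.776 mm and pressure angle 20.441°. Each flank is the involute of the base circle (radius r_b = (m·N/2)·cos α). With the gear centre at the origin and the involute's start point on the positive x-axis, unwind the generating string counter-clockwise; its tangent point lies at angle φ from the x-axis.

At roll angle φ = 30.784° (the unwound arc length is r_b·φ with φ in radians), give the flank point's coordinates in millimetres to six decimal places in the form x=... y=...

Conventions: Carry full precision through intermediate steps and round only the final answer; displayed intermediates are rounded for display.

x=170.023706 y=7.529405

recognized (one wheel, involute flank): single-mesh tooth geometry, m = 4.776, N = 67
pitch radius r_p = m·N/2 = 4.776·67/2 = 159.996000
base radius r_b = r_p·cos α = 159.996000·cos 20.441° = 149.921423
roll angle φ = 30.784° = 0.53728216 rad
x = r_b·(cos φ + φ·sin φ) = 170.023706
y = r_b·(sin φ − φ·cos φ) = 7.529405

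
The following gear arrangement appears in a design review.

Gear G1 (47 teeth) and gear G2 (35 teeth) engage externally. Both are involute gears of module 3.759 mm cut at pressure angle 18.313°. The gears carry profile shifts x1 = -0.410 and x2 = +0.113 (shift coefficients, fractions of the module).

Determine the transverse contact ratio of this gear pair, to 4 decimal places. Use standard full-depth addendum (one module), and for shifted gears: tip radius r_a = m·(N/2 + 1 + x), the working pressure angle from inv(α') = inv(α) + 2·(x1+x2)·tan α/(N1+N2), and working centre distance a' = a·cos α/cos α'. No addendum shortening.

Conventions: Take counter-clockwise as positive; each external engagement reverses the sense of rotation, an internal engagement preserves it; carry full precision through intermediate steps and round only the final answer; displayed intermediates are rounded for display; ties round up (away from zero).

topology: single-mesh involute geometry — m = 3.759, 47T/35T pair
base radii: r_b1 = 83.862628, r_b2 = 62.450893
tip radii: r_a1 = 90.554310, r_a2 = 69.966267
inv(α') = inv(18.313°) + 2·(-0.410+0.113)·tan α/(47+35) = 0.00895045  ⇒  α' = 16.95435°
a' = a·cos α / cos α' = 154.1190·cos 18.313°/cos 16.95435° = 152.961632
action lengths: √(r_a1²−r_b1²) = 34.163469, √(r_a2²−r_b2²) = 31.546227
base pitch p_b = π·m·cos α = 11.211158
CR = (34.163469 + 31.546227 − 152.961632·sin 16.95435°)/11.211158 = 1.882464
contact ratio ≈ 1.8825

1.8825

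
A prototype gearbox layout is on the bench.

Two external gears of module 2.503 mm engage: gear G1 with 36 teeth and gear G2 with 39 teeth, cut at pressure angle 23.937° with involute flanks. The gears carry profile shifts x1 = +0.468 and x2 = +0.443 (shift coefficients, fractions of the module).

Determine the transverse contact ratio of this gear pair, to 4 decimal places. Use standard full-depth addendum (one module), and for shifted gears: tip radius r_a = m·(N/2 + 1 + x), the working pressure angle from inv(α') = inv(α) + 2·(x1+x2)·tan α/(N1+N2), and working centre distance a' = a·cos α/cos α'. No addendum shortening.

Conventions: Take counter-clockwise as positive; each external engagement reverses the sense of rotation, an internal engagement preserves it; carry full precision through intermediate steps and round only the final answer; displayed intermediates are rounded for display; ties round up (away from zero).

1.4533

single-mesh involute tooth geometry (36T engaging 39T at module 2.503)
base radii: r_b1 = 41.179002, r_b2 = 44.610585
tip radii: r_a1 = 48.728404, r_a2 = 52.420329
inv(α') = inv(23.937°) + 2·(+0.468+0.443)·tan α/(36+39) = 0.03691644  ⇒  α' = 26.69360°
a' = a·cos α / cos α' = 93.8625·cos 23.937°/cos 26.69360° = 96.023634
action lengths: √(r_a1²−r_b1²) = 26.052777, √(r_a2²−r_b2²) = 27.527924
base pitch p_b = π·m·cos α = 7.187092
CR = (26.052777 + 27.527924 − 96.023634·sin 26.69360°)/7.187092 = 1.453306
contact ratio ≈ 1.4533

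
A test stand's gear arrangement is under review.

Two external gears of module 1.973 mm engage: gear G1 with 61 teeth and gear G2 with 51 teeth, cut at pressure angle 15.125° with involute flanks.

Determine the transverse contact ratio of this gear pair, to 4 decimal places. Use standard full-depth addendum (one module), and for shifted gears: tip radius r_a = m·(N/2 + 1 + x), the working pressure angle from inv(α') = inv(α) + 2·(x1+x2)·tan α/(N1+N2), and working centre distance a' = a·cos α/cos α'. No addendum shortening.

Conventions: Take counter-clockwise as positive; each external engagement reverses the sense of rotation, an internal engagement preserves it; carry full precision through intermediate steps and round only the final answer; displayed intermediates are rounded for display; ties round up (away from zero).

2.1087

single-mesh involute tooth geometry (61T engaging 51T at module 1.973)
base radii: r_b1 = 58.091918, r_b2 = 48.568653
tip radii: r_a1 = 62.149500, r_a2 = 52.284500
no profile shift: α' = α, a' = a
action lengths: √(r_a1²−r_b1²) = 22.088218, √(r_a2²−r_b2²) = 19.358587
base pitch p_b = π·m·cos α = 5.983644
CR = (22.088218 + 19.358587 − 110.488000·sin 15.12500°)/5.983644 = 2.108688
contact ratio ≈ 2.1087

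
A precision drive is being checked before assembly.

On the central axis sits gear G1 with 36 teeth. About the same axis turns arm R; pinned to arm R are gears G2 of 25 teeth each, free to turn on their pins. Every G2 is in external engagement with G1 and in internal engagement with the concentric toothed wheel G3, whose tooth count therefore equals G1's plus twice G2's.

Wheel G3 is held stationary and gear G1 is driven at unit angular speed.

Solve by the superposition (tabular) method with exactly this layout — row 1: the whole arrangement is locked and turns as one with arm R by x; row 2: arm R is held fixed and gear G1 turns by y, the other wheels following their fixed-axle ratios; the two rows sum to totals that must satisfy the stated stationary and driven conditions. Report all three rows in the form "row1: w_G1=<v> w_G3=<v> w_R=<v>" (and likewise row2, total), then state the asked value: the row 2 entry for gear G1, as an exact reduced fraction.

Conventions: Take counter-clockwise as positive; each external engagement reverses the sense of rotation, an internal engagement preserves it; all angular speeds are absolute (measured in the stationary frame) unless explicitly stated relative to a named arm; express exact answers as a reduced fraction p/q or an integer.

class = planetary set [G3 = 36+2·25 = 86; Willis about the carrier]
row 1: whole set turns with the arm by x
row 2 — arm fixed, fixed-axis ratios: sun y, ring −(36/86)·y, arm 0
boundary: total ω_ring = x − (36/86)·y = 0 and total ω_sun = x + y = 1  ⇒  y = 43/61, x = 18/61
row 2 ring = −(36/86)·43/61 = -18/61
totals (row 1 + row 2): sun 18/61 + 43/61 = 1, ring 18/61 + (-18/61) = 0, arm 18/61 + 0 = 18/61
asked cell (row2, sun) = 43/61

row1: w_G1=18/61 w_G3=18/61 w_R=18/61
row2: w_G1=43/61 w_G3=-18/61 w_R=0
total: w_G1=1 w_G3=0 w_R=18/61
asked value: 43/61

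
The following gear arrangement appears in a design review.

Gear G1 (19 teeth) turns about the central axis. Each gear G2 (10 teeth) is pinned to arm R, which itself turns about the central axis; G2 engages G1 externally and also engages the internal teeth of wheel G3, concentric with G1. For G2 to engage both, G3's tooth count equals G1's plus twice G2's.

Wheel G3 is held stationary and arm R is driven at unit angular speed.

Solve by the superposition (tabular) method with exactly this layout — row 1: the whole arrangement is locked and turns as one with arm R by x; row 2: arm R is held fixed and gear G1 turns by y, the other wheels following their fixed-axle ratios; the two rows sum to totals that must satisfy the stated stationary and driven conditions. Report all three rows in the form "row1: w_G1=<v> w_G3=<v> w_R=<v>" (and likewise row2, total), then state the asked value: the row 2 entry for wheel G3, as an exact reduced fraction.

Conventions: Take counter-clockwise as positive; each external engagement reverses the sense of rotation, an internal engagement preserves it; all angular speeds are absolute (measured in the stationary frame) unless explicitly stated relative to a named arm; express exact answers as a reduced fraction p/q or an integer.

recognized (axles ride arm R): planetary set, 19/10/39 teeth
row 1 (train locked, turned with arm): all members turn x
row 2 — arm fixed, fixed-axis ratios: sun y, ring −(19/39)·y, arm 0
boundary: total ω_ring = x − (19/39)·y = 0 and total ω_arm = x = 1  ⇒  y = 39/19, x = 1
row 2 ring = −(19/39)·39/19 = -1
totals (row 1 + row 2): sun 1 + 39/19 = 58/19, ring 1 + (-1) = 0, arm 1 + 0 = 1
asked cell (row2, ring) = -1

row1: w_G1=1 w_G3=1 w_R=1
row2: w_G1=39/19 w_G3=-1 w_R=0
total: w_G1=58/19 w_G3=0 w_R=1
asked value: -1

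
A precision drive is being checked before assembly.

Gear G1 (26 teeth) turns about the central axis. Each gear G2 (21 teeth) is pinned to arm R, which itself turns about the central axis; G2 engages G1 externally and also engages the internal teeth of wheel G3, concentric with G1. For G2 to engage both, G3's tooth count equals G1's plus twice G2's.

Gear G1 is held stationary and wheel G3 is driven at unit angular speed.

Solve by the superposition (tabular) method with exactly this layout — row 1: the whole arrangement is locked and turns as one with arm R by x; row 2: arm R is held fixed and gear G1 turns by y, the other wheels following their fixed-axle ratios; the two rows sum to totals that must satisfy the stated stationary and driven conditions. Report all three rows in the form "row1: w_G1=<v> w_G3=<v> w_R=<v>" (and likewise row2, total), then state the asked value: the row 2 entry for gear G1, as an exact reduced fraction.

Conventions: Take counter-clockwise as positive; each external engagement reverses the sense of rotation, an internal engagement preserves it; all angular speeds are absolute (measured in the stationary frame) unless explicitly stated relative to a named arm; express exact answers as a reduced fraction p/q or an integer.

row1: w_G1=34/47 w_G3=34/47 w_R=34/47
row2: w_G1=-34/47 w_G3=13/47 w_R=0
total: w_G1=0 w_G3=1 w_R=34/47
asked value: -34/47

planetary set (26T centre, 21T on arm, 68T internal) — Willis relation
row 1 — lock + rotate with arm: ω_sun = ω_ring = ω_arm = x
row 2 — arm fixed, fixed-axis ratios: sun y, ring −(26/68)·y, arm 0
boundary: total ω_sun = x + y = 0 and total ω_ring = x − (26/68)·y = 1  ⇒  y = -34/47, x = 34/47
row 2 ring = −(26/68)·(-34/47) = 13/47
totals (row 1 + row 2): sun 34/47 + (-34/47) = 0, ring 34/47 + 13/47 = 1, arm 34/47 + 0 = 34/47
asked cell (row2, sun) = -34/47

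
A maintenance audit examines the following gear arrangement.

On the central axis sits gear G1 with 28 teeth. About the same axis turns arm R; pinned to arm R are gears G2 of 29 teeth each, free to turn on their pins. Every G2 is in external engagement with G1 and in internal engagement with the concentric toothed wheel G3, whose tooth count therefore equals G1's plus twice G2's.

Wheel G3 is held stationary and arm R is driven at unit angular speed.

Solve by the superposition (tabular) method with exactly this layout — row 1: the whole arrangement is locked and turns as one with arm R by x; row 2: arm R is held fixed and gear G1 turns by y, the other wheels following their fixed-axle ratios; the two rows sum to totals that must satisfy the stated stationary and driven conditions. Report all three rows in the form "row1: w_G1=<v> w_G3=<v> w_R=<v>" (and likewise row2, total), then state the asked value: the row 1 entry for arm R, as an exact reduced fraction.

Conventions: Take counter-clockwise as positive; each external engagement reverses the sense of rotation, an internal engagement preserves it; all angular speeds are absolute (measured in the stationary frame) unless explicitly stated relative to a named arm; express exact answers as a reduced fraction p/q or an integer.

class = planetary set [G3 = 28+2·29 = 86; Willis about the carrier]
row 1 — lock + rotate with arm: ω_sun = ω_ring = ω_arm = x
row 2 — arm fixed, fixed-axis ratios: sun y, ring −(28/86)·y, arm 0
boundary: total ω_ring = x − (28/86)·y = 0 and total ω_arm = x = 1  ⇒  y = 43/14, x = 1
row 2 ring = −(28/86)·43/14 = -1
totals (row 1 + row 2): sun 1 + 43/14 = 57/14, ring 1 + (-1) = 0, arm 1 + 0 = 1
asked cell (row1, arm) = 1

row1: w_G1=1 w_G3=1 w_R=1
row2: w_G1=43/14 w_G3=-1 w_R=0
total: w_G1=57/14 w_G3=0 w_R=1
asked value: 1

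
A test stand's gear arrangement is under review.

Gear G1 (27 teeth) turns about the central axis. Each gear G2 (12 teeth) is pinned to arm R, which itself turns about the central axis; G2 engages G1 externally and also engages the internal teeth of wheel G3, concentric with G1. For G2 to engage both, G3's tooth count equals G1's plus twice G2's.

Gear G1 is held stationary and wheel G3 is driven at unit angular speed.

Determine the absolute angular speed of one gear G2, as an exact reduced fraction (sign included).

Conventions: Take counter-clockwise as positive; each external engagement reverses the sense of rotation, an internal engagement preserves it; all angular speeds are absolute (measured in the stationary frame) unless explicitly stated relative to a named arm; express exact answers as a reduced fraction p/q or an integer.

topology: planetary set — G1 27T / G2 12T / G3 51T, arm = carrier (Willis)
ring teeth: 27 + 2·12 = 51
27(ω_sun−ω_arm) = −51(ω_ring−ω_arm),  ω_sun = 0, ω_ring = 1
27(0−ω_arm) = −51(1−ω_arm)  ⇒  78·ω_arm = 51  ⇒  ω_arm = 17/26
sun–planet mesh: 27·(0−17/26) = −12·(ω_p−ω_arm)  ⇒  ω_p−ω_arm = 153/104
ω_p = 17/26 + 153/104 = 17/8
exact speed ratio = 17/8

17/8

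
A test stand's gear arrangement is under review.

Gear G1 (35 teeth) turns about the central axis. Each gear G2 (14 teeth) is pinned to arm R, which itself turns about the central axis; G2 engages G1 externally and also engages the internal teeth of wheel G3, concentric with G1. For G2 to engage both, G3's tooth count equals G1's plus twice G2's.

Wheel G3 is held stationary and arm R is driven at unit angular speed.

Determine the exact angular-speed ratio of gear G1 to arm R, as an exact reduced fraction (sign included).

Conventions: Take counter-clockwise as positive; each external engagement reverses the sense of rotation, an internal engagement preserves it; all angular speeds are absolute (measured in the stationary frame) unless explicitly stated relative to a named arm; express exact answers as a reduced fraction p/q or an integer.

14/5

topology: planetary set — G1 35T / G2 14T / G3 63T, arm = carrier (Willis)
ring teeth: 35 + 2·14 = 63
35(ω_sun−ω_arm) = −63(ω_ring−ω_arm),  ω_ring = 0, ω_arm = 1
ω_sun = 1 − (63/35)(0−1) = 14/5
ω_out/ω_in = 14/5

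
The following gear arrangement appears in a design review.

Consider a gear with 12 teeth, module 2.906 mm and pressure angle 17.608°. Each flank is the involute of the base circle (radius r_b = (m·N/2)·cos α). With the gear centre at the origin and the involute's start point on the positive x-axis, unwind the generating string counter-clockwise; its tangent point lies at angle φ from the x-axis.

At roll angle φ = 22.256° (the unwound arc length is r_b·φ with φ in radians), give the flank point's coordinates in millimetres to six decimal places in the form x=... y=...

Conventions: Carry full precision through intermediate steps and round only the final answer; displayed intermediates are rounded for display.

single-mesh involute tooth geometry (12T wheel at module 2.906)
pitch radius r_p = m·N/2 = 2.906·12/2 = 17.436000
base radius r_b = r_p·cos α = 17.436000·cos 17.608° = 16.619096
roll angle φ = 22.256° = 0.38844048 rad
x = r_b·(cos φ + φ·sin φ) = 17.825991
y = r_b·(sin φ − φ·cos φ) = 0.319810

x=17.825991 y=0.319810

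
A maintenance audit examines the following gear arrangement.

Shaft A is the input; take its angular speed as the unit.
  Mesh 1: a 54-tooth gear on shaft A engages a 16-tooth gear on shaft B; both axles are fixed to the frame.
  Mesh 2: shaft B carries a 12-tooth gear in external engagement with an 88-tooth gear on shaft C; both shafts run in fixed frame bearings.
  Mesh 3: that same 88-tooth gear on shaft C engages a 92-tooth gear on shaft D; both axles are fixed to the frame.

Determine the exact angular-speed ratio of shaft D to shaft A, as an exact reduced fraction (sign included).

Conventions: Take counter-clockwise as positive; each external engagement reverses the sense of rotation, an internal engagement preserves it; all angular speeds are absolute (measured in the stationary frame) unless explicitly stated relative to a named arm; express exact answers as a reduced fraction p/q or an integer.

-81/184

class = fixed-axis compound train [3 meshes; 3 ratios multiply, 3 sense flips]
mesh 1 [54T→16T]: running ratio 27/8, sense −
mesh 2 [12T→88T]: running ratio 81/176, sense +
mesh 3 [88T→92T]: running ratio 81/184, sense −
ω_out/ω_in = -81/184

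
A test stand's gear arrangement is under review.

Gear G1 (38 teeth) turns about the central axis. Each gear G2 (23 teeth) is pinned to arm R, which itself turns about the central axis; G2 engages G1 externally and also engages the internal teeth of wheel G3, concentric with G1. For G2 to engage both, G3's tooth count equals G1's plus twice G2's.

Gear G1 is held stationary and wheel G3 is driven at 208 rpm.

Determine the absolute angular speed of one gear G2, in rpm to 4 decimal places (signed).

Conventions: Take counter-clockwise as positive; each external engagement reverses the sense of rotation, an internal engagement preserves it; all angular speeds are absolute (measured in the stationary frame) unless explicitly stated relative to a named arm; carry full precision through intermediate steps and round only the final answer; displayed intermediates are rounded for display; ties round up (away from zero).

planetary set (38T centre, 23T on arm, 84T internal) — Willis relation
normalise by the input: solve with ω_ring = 1, then scale by 208 rpm
ring teeth: 38 + 2·23 = 84
38(ω_sun−ω_arm) = −84(ω_ring−ω_arm),  ω_sun = 0, ω_ring = 1
38(0−ω_arm) = −84(1−ω_arm)  ⇒  122·ω_arm = 84  ⇒  ω_arm = 42/61
sun–planet mesh: 38·(0−42/61) = −23·(ω_p−ω_arm)  ⇒  ω_p−ω_arm = 1596/1403
ω_p = 42/61 + 1596/1403 = 42/23
scale: ω_p = 42/23 × 208 rpm = +379.8261 rpm

+379.8261 rpm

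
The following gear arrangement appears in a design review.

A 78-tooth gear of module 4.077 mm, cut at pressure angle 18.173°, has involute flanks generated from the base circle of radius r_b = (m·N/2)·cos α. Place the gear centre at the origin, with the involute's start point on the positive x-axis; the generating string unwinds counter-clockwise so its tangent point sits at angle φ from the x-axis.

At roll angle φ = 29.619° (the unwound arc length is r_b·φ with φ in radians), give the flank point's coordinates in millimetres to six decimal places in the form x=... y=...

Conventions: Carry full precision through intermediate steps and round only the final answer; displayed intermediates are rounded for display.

single-mesh involute tooth geometry (78T wheel at module 4.077)
pitch radius r_p = m·N/2 = 4.077·78/2 = 159.003000
base radius r_b = r_p·cos α = 159.003000·cos 18.173° = 151.071792
roll angle φ = 29.619° = 0.51694907 rad
x = r_b·(cos φ + φ·sin φ) = 169.929013
y = r_b·(sin φ − φ·cos φ) = 6.772590

x=169.929013 y=6.772590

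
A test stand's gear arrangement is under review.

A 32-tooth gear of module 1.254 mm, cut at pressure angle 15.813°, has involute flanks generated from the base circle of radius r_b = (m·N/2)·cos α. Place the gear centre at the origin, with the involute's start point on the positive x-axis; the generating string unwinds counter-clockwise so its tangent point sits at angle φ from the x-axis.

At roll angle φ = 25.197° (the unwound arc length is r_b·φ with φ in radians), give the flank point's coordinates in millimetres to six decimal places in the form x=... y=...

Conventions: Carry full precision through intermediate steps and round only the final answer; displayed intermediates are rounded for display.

x=21.082158 y=0.536782

recognized (one wheel, involute flank): single-mesh tooth geometry, m = 1.254, N = 32
pitch radius r_p = m·N/2 = 1.254·32/2 = 20.064000
base radius r_b = r_p·cos α = 20.064000·cos 15.813° = 19.304702
roll angle φ = 25.197° = 0.43977061 rad
x = r_b·(cos φ + φ·sin φ) = 21.082158
y = r_b·(sin φ − φ·cos φ) = 0.536782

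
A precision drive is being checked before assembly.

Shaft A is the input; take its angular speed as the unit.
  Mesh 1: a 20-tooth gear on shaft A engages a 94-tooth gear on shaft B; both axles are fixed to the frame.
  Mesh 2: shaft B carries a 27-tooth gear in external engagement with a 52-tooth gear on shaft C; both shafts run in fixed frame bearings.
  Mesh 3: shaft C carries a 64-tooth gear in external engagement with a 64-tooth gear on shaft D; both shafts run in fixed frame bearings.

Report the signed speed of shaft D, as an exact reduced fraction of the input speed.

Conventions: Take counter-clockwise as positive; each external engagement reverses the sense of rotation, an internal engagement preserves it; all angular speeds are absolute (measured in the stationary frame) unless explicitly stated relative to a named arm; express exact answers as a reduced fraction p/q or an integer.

3-mesh fixed-axis compound train (all bearings frame-fixed)
mesh 1 [20T→94T]: |ω|/ω_in = 1×20/94 = 10/47, sense flips to −
mesh 2 [27T→52T]: |ω|/ω_in = (10/47)×27/52 = 135/1222, sense flips to +
mesh 3 [64T→64T]: |ω|/ω_in = (135/1222)×64/64 = 135/1222, sense flips to −
signed output speed (× input speed) = -135/1222

-135/1222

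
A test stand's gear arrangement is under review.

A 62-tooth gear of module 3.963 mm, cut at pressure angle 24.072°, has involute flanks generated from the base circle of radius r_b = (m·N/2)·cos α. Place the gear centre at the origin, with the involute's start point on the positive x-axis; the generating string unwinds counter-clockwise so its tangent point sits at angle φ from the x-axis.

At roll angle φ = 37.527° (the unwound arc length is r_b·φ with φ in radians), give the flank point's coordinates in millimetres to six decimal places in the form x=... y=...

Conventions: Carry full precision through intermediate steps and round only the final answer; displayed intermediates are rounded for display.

x=133.708884 y=10.061638

recognized (one wheel, involute flank): single-mesh tooth geometry, m = 3.963, N = 62
pitch radius r_p = m·N/2 = 3.963·62/2 = 122.853000
base radius r_b = r_p·cos α = 122.853000·cos 24.072° = 112.168919
roll angle φ = 37.527° = 0.65496971 rad
x = r_b·(cos φ + φ·sin φ) = 133.708884
y = r_b·(sin φ − φ·cos φ) = 10.061638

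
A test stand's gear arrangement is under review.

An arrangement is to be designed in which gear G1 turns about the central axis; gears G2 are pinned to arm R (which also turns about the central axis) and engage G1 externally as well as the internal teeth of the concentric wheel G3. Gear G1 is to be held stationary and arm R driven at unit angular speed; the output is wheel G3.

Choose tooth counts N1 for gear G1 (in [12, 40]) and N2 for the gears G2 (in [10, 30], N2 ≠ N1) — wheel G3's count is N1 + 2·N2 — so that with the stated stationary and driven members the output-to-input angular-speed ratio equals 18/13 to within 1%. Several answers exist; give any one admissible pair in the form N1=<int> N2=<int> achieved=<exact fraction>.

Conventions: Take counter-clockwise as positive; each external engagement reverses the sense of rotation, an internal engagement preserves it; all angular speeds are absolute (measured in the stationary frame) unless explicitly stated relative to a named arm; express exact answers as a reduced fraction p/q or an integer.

topology: planetary set — design target 18/13, arm = carrier (Willis)
Willis with ω_sun = 0: ω_ring/ω_arm = (N1+N3)/N3; set equal to 18/13  ⇒  N3/N1 = 1/(18/13 − 1) = 13/5
N3 = N1 + 2·N2  ⇒  N2/N1 = (N3/N1 − 1)/2 = (13/5 − 1)/2 = 4/5
smallest multiple with N1 ≥ 12 and N2 ≥ 10: k = 3  ⇒  N1 = 3·5 = 15, N2 = 3·4 = 12 (N1 ≤ 40, N2 ≤ 30, N2 ≠ N1 ✓), N3 = 15 + 2·12 = 39
check: (N1+N3)/N3 with N1 = 15, N3 = 39 gives 18/13; |achieved − target| = 0 ≤ 9/650 ✓

N1=15 N2=12 achieved=18/13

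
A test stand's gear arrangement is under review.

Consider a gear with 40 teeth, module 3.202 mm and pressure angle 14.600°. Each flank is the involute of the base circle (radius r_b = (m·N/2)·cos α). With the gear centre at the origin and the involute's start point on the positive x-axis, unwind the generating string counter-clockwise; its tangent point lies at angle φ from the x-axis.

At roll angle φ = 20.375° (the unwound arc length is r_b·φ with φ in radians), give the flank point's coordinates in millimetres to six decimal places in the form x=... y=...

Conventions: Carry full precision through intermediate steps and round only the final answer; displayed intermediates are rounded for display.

x=65.767548 y=0.917271

topology: single-mesh involute geometry — m = 3.202, N = 40
pitch radius r_p = m·N/2 = 3.202·40/2 = 64.040000
base radius r_b = r_p·cos α = 64.040000·cos 14.600° = 61.972095
roll angle φ = 20.375° = 0.35561084 rad
x = r_b·(cos φ + φ·sin φ) = 65.767548
y = r_b·(sin φ − φ·cos φ) = 0.917271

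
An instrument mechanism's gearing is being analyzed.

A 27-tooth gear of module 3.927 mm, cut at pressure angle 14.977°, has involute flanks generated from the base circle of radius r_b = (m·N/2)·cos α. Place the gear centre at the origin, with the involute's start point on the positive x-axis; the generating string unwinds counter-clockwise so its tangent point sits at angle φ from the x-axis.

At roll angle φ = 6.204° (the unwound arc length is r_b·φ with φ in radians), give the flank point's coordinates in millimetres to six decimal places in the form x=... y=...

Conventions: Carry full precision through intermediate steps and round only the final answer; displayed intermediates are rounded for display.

x=51.512929 y=0.021647

single-mesh involute tooth geometry (27T wheel at module 3.927)
pitch radius r_p = m·N/2 = 3.927·27/2 = 53.014500
base radius r_b = r_p·cos α = 53.014500·cos 14.977° = 51.213579
roll angle φ = 6.204° = 0.10828023 rad
x = r_b·(cos φ + φ·sin φ) = 51.512929
y = r_b·(sin φ − φ·cos φ) = 0.021647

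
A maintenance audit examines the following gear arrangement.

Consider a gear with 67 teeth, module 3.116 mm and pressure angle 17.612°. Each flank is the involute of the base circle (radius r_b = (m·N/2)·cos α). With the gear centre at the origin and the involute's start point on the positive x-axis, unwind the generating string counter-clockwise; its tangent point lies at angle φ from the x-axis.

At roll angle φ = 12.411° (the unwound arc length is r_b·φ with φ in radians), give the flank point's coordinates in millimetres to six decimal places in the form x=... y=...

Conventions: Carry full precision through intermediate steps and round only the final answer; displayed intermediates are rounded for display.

class = single-mesh tooth geometry [base-circle involute, m = 3.116, 67T]
pitch radius r_p = m·N/2 = 3.116·67/2 = 104.386000
base radius r_b = r_p·cos α = 104.386000·cos 17.612° = 99.493148
roll angle φ = 12.411° = 0.21661281 rad
x = r_b·(cos φ + φ·sin φ) = 101.800004
y = r_b·(sin φ − φ·cos φ) = 0.335494

x=101.800004 y=0.335494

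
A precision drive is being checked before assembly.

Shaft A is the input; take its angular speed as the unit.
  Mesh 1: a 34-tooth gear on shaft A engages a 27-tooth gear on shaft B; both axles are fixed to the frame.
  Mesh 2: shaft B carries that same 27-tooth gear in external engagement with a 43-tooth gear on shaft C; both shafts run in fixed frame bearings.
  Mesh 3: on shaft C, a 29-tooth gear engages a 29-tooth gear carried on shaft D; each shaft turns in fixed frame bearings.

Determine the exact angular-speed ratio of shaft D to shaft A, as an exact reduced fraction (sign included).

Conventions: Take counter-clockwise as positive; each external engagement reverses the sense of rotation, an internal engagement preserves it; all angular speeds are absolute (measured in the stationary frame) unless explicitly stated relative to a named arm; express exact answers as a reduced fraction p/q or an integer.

-34/43

class = fixed-axis compound train [3 meshes; 3 ratios multiply, 3 sense flips]
mesh 1 [34T→27T]: running ratio 34/27, sense −
mesh 2 [27T→43T]: running ratio 34/43, sense +
mesh 3 [29T→29T]: running ratio 34/43, sense −
ω_out/ω_in = -34/43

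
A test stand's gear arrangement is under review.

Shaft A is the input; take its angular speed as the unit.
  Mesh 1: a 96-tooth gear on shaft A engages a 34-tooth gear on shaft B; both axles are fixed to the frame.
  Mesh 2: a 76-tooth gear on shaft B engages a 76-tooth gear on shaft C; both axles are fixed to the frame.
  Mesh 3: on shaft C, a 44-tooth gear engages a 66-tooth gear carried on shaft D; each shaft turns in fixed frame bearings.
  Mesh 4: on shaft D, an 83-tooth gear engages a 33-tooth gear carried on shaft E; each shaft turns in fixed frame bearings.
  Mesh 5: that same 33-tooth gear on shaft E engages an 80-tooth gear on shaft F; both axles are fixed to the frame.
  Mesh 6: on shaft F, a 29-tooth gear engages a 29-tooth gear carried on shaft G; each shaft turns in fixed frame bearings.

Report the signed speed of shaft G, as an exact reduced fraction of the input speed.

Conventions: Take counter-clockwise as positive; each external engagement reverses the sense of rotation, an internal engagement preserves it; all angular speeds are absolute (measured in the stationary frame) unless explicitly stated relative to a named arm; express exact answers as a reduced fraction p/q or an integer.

166/85

6-mesh fixed-axis compound train (all bearings frame-fixed)
mesh 1 [96T→34T]: |ω|/ω_in = 1×96/34 = 48/17, sense flips to −
mesh 2 [76T→76T]: |ω|/ω_in = (48/17)×76/76 = 48/17, sense flips to +
mesh 3 [44T→66T]: |ω|/ω_in = (48/17)×44/66 = 32/17, sense flips to −
mesh 4 [83T→33T]: |ω|/ω_in = (32/17)×83/33 = 2656/561, sense flips to +
mesh 5 [33T→80T]: |ω|/ω_in = (2656/561)×33/80 = 166/85, sense flips to −
mesh 6 [29T→29T]: |ω|/ω_in = (166/85)×29/29 = 166/85, sense flips to +
signed output speed (× input speed) = 166/85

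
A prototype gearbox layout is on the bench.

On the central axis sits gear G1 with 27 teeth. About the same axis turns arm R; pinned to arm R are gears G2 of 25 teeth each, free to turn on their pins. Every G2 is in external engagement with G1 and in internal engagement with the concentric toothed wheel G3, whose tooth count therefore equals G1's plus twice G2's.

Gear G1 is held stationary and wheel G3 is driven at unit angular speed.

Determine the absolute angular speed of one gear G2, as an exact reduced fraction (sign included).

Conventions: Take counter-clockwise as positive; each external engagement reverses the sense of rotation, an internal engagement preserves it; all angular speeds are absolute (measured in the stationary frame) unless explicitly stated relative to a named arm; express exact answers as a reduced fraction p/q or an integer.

topology: planetary set — G1 27T / G2 25T / G3 77T, arm = carrier (Willis)
ring teeth: 27 + 2·25 = 77
27(ω_sun−ω_arm) = −77(ω_ring−ω_arm),  ω_sun = 0, ω_ring = 1
27(0−ω_arm) = −77(1−ω_arm)  ⇒  104·ω_arm = 77  ⇒  ω_arm = 77/104
sun–planet mesh: 27·(0−77/104) = −25·(ω_p−ω_arm)  ⇒  ω_p−ω_arm = 2079/2600
ω_p = 77/104 + 2079/2600 = 77/50
exact speed ratio = 77/50

77/50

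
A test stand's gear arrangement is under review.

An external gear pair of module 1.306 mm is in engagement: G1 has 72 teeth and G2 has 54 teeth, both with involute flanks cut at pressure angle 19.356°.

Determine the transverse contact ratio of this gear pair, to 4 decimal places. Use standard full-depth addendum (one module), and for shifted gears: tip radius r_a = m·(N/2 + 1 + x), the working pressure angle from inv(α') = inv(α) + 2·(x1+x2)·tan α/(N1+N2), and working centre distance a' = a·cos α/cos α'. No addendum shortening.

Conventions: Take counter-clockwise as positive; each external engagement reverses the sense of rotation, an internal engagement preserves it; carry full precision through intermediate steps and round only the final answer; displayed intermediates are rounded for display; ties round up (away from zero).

class = single-mesh tooth geometry [involute pair 72T × 54T, m = 1.306]
base radii: r_b1 = 44.358536, r_b2 = 33.268902
tip radii: r_a1 = 48.322000, r_a2 = 36.568000
no profile shift: α' = α, a' = a
action lengths: √(r_a1²−r_b1²) = 19.166010, √(r_a2²−r_b2²) = 15.178892
base pitch p_b = π·m·cos α = 3.871013
CR = (19.166010 + 15.178892 − 82.278000·sin 19.35600°)/3.871013 = 1.827675
contact ratio ≈ 1.8277

1.8277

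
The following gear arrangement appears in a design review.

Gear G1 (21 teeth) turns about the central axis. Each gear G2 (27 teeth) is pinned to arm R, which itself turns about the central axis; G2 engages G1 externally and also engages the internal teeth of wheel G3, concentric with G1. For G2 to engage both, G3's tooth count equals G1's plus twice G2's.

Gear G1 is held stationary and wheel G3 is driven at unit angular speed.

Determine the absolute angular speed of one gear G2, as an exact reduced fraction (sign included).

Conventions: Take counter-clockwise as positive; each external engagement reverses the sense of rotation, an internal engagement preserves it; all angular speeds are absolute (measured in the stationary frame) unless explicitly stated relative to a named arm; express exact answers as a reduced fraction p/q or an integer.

class = planetary set [G3 = 21+2·27 = 75; Willis about the carrier]
ring teeth: 21 + 2·27 = 75
21(ω_sun−ω_arm) = −75(ω_ring−ω_arm),  ω_sun = 0, ω_ring = 1
21(0−ω_arm) = −75(1−ω_arm)  ⇒  96·ω_arm = 75  ⇒  ω_arm = 25/32
sun–planet mesh: 21·(0−25/32) = −27·(ω_p−ω_arm)  ⇒  ω_p−ω_arm = 175/288
ω_p = 25/32 + 175/288 = 25/18
exact speed ratio = 25/18

25/18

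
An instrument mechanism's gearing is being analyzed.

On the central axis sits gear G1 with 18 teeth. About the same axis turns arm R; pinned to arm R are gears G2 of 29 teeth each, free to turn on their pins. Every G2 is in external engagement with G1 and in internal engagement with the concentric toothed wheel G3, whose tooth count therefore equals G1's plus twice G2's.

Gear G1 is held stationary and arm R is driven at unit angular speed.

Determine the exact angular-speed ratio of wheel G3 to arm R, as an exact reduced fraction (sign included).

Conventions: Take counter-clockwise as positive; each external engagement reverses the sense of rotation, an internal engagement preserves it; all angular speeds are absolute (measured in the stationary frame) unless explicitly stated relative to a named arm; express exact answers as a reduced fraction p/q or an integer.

class = planetary set [G3 = 18+2·29 = 76; Willis about the carrier]
ring teeth: 18 + 2·29 = 76
18(ω_sun−ω_arm) = −76(ω_ring−ω_arm),  ω_sun = 0, ω_arm = 1
ω_ring = 1 − (18/76)(0−1) = 47/38
ω_out/ω_in = 47/38

47/38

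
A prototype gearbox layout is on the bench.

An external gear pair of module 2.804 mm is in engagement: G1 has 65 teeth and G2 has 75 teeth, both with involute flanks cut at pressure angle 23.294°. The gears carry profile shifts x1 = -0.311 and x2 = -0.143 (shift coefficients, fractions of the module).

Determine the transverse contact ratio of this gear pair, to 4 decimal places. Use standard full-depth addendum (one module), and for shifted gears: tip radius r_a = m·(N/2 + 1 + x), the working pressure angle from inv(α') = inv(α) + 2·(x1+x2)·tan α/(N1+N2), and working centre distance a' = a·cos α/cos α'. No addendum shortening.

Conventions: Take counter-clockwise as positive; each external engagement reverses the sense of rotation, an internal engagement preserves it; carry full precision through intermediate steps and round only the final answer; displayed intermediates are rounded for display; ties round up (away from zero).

recognized (one external pair, fixed centres): single-mesh tooth geometry, m = 2.804, N1 = 65, N2 = 75
base radii: r_b1 = 83.701793, r_b2 = 96.578992
tip radii: r_a1 = 93.061956, r_a2 = 107.553028
inv(α') = inv(23.294°) + 2·(-0.311-0.143)·tan α/(65+75) = 0.02119452  ⇒  α' = 22.39258°
a' = a·cos α / cos α' = 196.2800·cos 23.294°/cos 22.39258° = 194.983442
action lengths: √(r_a1²−r_b1²) = 40.676006, √(r_a2²−r_b2²) = 47.330246
base pitch p_b = π·m·cos α = 8.090983
CR = (40.676006 + 47.330246 − 194.983442·sin 22.39258°)/8.090983 = 1.696602
contact ratio ≈ 1.6966

1.6966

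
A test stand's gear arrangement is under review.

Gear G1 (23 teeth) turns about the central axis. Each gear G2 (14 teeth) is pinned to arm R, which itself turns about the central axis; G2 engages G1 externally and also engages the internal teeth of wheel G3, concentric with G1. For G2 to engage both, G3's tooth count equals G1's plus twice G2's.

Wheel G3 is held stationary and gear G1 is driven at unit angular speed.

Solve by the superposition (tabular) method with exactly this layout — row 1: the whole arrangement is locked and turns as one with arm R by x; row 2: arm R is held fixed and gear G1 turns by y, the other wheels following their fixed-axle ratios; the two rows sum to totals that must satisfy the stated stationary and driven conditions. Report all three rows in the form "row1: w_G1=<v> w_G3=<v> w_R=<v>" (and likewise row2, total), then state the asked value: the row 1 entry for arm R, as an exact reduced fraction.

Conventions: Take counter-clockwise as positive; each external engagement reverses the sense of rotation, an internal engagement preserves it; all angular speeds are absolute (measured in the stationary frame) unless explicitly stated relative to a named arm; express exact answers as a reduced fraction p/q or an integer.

planetary set (23T centre, 14T on arm, 51T internal) — Willis relation
row 1 (train locked, turned with arm): all members turn x
row 2 — arm fixed, fixed-axis ratios: sun y, ring −(23/51)·y, arm 0
boundary: total ω_ring = x − (23/51)·y = 0 and total ω_sun = x + y = 1  ⇒  y = 51/74, x = 23/74
row 2 ring = −(23/51)·51/74 = -23/74
totals (row 1 + row 2): sun 23/74 + 51/74 = 1, ring 23/74 + (-23/74) = 0, arm 23/74 + 0 = 23/74
asked cell (row1, arm) = 23/74

row1: w_G1=23/74 w_G3=23/74 w_R=23/74
row2: w_G1=51/74 w_G3=-23/74 w_R=0
total: w_G1=1 w_G3=0 w_R=23/74
asked value: 23/74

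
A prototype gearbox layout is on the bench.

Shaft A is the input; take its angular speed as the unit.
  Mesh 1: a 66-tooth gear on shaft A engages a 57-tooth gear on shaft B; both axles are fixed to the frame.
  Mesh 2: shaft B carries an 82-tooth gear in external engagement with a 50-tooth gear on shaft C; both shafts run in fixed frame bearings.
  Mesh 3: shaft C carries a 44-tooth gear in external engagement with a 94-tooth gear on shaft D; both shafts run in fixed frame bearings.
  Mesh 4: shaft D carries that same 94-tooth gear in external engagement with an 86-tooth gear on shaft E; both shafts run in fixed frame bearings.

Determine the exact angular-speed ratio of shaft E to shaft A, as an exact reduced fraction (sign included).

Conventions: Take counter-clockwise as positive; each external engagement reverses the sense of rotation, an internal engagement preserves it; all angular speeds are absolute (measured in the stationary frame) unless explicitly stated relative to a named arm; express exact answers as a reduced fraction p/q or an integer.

class = fixed-axis compound train [4 meshes; 4 ratios multiply, 4 sense flips]
mesh 1 [66T→57T]: running ratio 22/19, sense −
mesh 2 [82T→50T]: running ratio 902/475, sense +
mesh 3 [44T→94T]: running ratio 19844/22325, sense −
mesh 4 [94T→86T]: running ratio 19844/20425, sense +
ω_out/ω_in = 19844/20425

19844/20425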